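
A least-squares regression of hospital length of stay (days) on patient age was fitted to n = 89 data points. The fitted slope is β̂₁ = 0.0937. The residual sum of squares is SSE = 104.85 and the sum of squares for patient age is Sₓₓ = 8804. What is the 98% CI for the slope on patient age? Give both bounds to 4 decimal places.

(0.0660, 0.1214)

MSE = SSE/(n − 2) = 104.85/87 = 1.20517.
SE(β̂₁) = √(MSE/Sₓₓ) = √(1.20517/8804) = 0.0117.
df = n − 2 = 87.
t* = t_{0.01, 87} = 2.369977.
Margin = t* × SE = 2.369977 × 0.0117 = 0.027729.
CI: 0.0937 ± 0.027729 → (0.0660, 0.1214).
With 98% confidence, each one-unit increase in patient age is associated with a change of between 0.0660 and 0.1214 days in hospital length of stay.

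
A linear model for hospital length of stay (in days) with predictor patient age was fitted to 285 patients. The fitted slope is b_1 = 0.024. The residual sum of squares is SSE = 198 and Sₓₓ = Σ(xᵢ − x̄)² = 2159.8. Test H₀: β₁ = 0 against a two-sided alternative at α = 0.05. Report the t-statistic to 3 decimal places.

t = 1.333

MSE = SSE/(n − 2) = 198/283 = 0.699647.
SE(b_1) = √(MSE/Sₓₓ) = √(0.699647/2159.8) = 0.0179983.
t = 0.024 / 0.0179983 = 1.333.
df = n − 2 = 283.
Two-sided p ≈ 0.1835, which is ≥ 0.05, so fail to reject H₀.
The data do not give significant evidence of an association between patient age and hospital length of stay.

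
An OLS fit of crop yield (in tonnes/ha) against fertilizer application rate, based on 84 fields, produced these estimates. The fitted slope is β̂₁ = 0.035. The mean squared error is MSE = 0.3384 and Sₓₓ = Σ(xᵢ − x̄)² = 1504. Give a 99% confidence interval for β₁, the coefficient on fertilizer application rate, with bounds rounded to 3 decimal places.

(-0.005, 0.075)

SE(β̂₁) = √(MSE/Sₓₓ) = √(0.3384/1504) = 0.015.
df = n − 2 = 82.
t* = t_{0.005, 82} = 2.637123.
Margin = t* × SE = 2.637123 × 0.015 = 0.03956.
CI: 0.035 ± 0.03956 → (-0.005, 0.075).
With 99% confidence, each one-unit increase in fertilizer application rate is associated with a change of between -0.005 and 0.075 tonnes/ha in crop yield.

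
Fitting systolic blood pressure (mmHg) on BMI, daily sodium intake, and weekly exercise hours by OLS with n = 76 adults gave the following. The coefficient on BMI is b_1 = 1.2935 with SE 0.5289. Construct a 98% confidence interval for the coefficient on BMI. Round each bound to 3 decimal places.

df = n − k − 1 = 76 − 3 − 1 = 72.
t* = t_{0.01, 72} = 2.379262.
Margin = t* × SE = 2.379262 × 0.5289 = 1.25839.
CI: 1.2935 ± 1.25839 → (0.035, 2.552).
With 98% confidence, each one-unit increase in BMI is associated with a change of between 0.035 and 2.552 mmHg in systolic blood pressure, holding the other predictors fixed.

(0.035, 2.552)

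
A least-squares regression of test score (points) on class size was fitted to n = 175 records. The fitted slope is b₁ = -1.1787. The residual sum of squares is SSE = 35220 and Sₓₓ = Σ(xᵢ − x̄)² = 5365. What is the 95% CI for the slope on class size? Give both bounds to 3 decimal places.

(-1.563, -0.794)

MSE = SSE/(n − 2) = 35220/173 = 203.584.
SE(b₁) = √(MSE/Sₓₓ) = √(203.584/5365) = 0.194799.
df = n − 2 = 173.
t* = t_{0.025, 173} = 1.973771.
Margin = t* × SE = 1.973771 × 0.194799 = 0.38449.
CI: -1.1787 ± 0.38449 → (-1.563, -0.794).
With 95% confidence, each one-unit increase in class size is associated with a change of between -1.563 and -0.794 points in test score.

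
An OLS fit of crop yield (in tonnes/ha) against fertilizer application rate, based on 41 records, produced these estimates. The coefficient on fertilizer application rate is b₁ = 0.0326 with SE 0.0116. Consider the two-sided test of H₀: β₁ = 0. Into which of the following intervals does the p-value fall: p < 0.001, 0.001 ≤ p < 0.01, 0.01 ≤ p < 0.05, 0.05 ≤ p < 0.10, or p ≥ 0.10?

0.001 ≤ p < 0.01

t = 0.0326 / 0.0116 = 2.810.
df = n − 2 = 41 − 2 = 39.
Two-sided p = 2·P(T_{39} > |t|) ≈ 0.0077.
So 0.001 ≤ p < 0.01.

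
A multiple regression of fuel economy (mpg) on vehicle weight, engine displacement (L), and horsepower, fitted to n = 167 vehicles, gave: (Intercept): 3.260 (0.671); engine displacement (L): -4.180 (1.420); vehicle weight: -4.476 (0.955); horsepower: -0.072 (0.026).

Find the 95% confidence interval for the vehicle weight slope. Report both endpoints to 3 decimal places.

Read off: b = -4.476, SE = 0.955 for vehicle weight.
df = n − k − 1 = 167 − 3 − 1 = 163.
t* = t_{0.025, 163} = 1.974625.
Margin = t* × SE = 1.974625 × 0.955 = 1.88577.
CI: -4.476 ± 1.88577 → (-6.362, -2.590).

(-6.362, -2.590)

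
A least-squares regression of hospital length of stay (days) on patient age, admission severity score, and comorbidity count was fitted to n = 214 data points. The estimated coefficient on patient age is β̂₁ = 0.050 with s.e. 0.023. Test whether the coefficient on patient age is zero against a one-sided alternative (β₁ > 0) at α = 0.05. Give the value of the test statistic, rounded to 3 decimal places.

t = 2.174

H₀: β₁ = 0 vs H₁: β₁ > 0.
t = (β̂₁ − β₁⁰)/SE = 0.050 / 0.023 = 2.174.
df = n − k − 1 = 214 − 3 − 1 = 210.
One-sided p ≈ 0.0154, which is < 0.05, so reject H₀.
There is evidence that the true slope on patient age is positive, holding the other predictors fixed.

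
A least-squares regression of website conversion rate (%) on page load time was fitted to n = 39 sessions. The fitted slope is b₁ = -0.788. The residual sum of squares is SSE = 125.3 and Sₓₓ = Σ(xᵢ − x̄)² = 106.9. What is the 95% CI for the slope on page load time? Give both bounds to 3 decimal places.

(-1.149, -0.427)

MSE = SSE/(n − 2) = 125.3/37 = 3.38649.
SE(b₁) = √(MSE/Sₓₓ) = √(3.38649/106.9) = 0.177986.
df = n − 2 = 37.
t* = t_{0.025, 37} = 2.026192.
Margin = t* × SE = 2.026192 × 0.177986 = 0.36063.
CI: -0.788 ± 0.36063 → (-1.149, -0.427).
With 95% confidence, each one-unit increase in page load time is associated with a change of between -1.149 and -0.427 % in website conversion rate.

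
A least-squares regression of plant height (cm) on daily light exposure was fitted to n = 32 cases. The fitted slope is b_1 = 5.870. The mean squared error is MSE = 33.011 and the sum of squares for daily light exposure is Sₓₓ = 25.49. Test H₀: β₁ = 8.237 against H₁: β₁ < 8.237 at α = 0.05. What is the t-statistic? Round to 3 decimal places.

SE(b_1) = √(MSE/Sₓₓ) = √(33.011/25.49) = 1.13801.
t = (5.870 − 8.237) / 1.13801 = -2.080.
df = n − 2 = 30.
One-sided p ≈ 0.0231, which is < 0.05, so reject H₀.
There is evidence that the true slope on daily light exposure is below 8.237 cm per unit.

t = -2.080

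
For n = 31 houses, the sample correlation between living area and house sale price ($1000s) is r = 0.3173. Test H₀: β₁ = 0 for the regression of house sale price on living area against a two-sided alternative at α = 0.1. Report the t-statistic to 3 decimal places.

t = 1.802

t = r·√(n − 2)/√(1 − r²) = 0.3173·√29/√0.899321 = 1.802.
df = n − 2 = 29.
Two-sided p ≈ 0.0820, which is < 0.1, so reject H₀.
There is evidence of a linear association between living area and house sale price.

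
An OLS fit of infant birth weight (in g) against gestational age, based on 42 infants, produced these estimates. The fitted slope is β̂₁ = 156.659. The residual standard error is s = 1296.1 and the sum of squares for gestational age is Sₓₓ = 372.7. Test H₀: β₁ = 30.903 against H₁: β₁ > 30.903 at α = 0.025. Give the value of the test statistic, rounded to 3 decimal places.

t = 1.873

SE(β̂₁) = s/√Sₓₓ = 1296.1/√372.7 = 67.1365.
t = (156.659 − 30.903) / 67.1365 = 1.873.
df = n − 2 = 40.
One-sided p ≈ 0.0342, which is ≥ 0.025, so fail to reject H₀.
The data do not give significant evidence that the true slope on gestational age exceeds 30.903 g per unit.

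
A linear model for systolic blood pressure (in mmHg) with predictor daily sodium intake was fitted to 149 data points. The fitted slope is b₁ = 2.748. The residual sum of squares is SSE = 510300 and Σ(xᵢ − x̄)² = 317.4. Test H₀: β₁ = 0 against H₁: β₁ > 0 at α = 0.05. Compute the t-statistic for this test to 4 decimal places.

t = 0.8309

MSE = SSE/(n − 2) = 510300/147 = 3471.43.
SE(b₁) = √(MSE/Sₓₓ) = √(3471.43/317.4) = 3.30713.
t = 2.748 / 3.30713 = 0.8309.
df = n − 2 = 147.
One-sided p ≈ 0.2037, which is ≥ 0.05, so fail to reject H₀.
The data do not give significant evidence that the true slope on daily sodium intake is positive.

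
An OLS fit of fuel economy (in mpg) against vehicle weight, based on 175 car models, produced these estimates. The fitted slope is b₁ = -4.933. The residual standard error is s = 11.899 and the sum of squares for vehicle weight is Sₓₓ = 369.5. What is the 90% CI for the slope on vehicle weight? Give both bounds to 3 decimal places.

(-5.957, -3.909)

SE(b₁) = s/√Sₓₓ = 11.899/√369.5 = 0.619018.
df = n − 2 = 173.
t* = t_{0.05, 173} = 1.653709.
Margin = t* × SE = 1.653709 × 0.619018 = 1.02368.
CI: -4.933 ± 1.02368 → (-5.957, -3.909).
With 90% confidence, each one-unit increase in vehicle weight is associated with a change of between -5.957 and -3.909 mpg in fuel economy.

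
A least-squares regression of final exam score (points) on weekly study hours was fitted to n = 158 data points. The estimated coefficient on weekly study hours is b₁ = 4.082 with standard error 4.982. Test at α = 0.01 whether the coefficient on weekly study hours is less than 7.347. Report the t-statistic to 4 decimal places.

H₀: β₁ = 7.347 vs H₁: β₁ < 7.347.
t = (b₁ − β₁⁰)/SE = (4.082 − 7.347) / 4.982 = -0.6554.
df = n − 2 = 158 − 2 = 156.
One-sided p ≈ 0.2566, which is ≥ 0.01, so fail to reject H₀.
The data do not give significant evidence that the true slope on weekly study hours is below 7.347 points per unit.

t = -0.6554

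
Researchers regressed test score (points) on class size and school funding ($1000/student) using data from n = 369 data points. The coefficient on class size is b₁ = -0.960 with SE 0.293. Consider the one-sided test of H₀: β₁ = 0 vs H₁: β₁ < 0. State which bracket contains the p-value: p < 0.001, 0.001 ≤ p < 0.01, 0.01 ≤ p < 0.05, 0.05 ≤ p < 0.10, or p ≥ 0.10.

t = -0.960 / 0.293 = -3.276.
df = n − k − 1 = 369 − 2 − 1 = 366.
One-sided p = P(T_{366} < t) ≈ 0.0006.
So p < 0.001.

p < 0.001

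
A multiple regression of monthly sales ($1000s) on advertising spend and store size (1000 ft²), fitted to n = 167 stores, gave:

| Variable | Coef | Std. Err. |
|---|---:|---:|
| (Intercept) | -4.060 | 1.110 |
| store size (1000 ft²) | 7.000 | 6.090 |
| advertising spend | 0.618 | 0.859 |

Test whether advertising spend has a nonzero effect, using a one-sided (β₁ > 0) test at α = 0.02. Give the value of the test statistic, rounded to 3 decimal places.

Read off: b = 0.618, SE = 0.859 for advertising spend.
H₀: β₁ = 0 vs H₁: β₁ > 0.
t = 0.618 / 0.859 = 0.719.
df = n − k − 1 = 167 − 2 − 1 = 164.
One-sided p ≈ 0.2364, which is ≥ 0.02, so fail to reject H₀.
The data do not give significant evidence that the true slope on advertising spend is positive, holding the other predictors fixed.

t = 0.719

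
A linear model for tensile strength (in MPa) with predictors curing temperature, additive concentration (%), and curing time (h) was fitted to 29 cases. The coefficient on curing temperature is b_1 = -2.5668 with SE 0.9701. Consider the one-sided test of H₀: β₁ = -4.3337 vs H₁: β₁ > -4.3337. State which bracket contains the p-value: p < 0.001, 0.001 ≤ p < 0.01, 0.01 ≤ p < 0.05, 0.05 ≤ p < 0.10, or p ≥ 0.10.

0.01 ≤ p < 0.05

t = (-2.5668 − (-4.3337)) / 0.9701 = 1.821.
df = n − k − 1 = 29 − 3 − 1 = 25.
One-sided p = P(T_{25} > t) ≈ 0.0403.
So 0.01 ≤ p < 0.05.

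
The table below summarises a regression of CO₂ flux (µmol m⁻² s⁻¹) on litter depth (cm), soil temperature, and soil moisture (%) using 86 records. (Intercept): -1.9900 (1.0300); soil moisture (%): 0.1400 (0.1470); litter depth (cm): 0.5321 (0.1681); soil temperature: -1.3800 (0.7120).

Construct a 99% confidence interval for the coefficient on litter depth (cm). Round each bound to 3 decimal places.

Read off: b = 0.5321, SE = 0.1681 for litter depth (cm).
df = n − k − 1 = 86 − 3 − 1 = 82.
t* = t_{0.005, 82} = 2.637123.
Margin = t* × SE = 2.637123 × 0.1681 = 0.44330.
CI: 0.5321 ± 0.44330 → (0.089, 0.975).

(0.089, 0.975)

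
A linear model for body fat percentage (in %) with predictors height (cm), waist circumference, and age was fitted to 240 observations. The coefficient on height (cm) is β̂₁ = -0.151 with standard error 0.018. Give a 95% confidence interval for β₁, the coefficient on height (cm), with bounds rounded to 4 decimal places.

df = n − k − 1 = 240 − 3 − 1 = 236.
t* = t_{0.025, 236} = 1.970067.
Margin = t* × SE = 1.970067 × 0.018 = 0.035461.
CI: -0.151 ± 0.035461 → (-0.1865, -0.1155).
With 95% confidence, each one-unit increase in height (cm) is associated with a change of between -0.1865 and -0.1155 % in body fat percentage, holding the other predictors fixed.

(-0.1865, -0.1155)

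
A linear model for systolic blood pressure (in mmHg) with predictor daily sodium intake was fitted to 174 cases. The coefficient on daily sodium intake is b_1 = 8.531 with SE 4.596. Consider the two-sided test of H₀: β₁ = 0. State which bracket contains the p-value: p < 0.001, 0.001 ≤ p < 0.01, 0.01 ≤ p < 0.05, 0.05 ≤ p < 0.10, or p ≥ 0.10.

0.05 ≤ p < 0.10

t = 8.531 / 4.596 = 1.856.
df = n − 2 = 174 − 2 = 172.
Two-sided p = 2·P(T_{172} > |t|) ≈ 0.0651.
So 0.05 ≤ p < 0.10.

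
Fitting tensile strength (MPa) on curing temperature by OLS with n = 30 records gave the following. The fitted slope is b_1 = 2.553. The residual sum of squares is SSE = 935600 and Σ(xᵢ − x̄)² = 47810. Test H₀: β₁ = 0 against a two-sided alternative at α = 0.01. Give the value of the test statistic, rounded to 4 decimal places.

MSE = SSE/(n − 2) = 935600/28 = 33414.3.
SE(b_1) = √(MSE/Sₓₓ) = √(33414.3/47810) = 0.836001.
t = 2.553 / 0.836001 = 3.0538.
df = n − 2 = 28.
Two-sided p ≈ 0.0049, which is < 0.01, so reject H₀.
There is evidence that curing temperature is associated with tensile strength.

t = 3.0538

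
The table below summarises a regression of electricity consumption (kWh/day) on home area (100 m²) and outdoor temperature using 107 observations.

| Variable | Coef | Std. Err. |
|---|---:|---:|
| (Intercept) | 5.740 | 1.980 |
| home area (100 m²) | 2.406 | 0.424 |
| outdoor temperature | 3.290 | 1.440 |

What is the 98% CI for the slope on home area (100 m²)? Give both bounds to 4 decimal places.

(1.4042, 3.4078)

Read off: b = 2.406, SE = 0.424 for home area (100 m²).
df = n − k − 1 = 107 − 2 − 1 = 104.
t* = t_{0.01, 104} = 2.362739.
Margin = t* × SE = 2.362739 × 0.424 = 1.001801.
CI: 2.406 ± 1.001801 → (1.4042, 3.4078).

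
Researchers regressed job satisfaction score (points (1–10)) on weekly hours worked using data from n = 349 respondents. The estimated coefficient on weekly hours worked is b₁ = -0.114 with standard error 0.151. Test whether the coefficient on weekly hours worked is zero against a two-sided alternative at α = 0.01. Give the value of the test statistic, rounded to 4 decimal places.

H₀: β₁ = 0 vs H₁: β₁ ≠ 0.
t = (b₁ − β₁⁰)/SE = -0.114 / 0.151 = -0.7550.
df = n − 2 = 349 − 2 = 347.
Two-sided p ≈ 0.4508, which is ≥ 0.01, so fail to reject H₀.
The data do not give significant evidence of an association between weekly hours worked and job satisfaction score.

t = -0.7550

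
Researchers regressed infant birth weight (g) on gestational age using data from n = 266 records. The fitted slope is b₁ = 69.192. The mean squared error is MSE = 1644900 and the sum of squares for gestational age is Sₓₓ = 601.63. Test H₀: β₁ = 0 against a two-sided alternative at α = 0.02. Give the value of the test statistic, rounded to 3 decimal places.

t = 1.323

SE(b₁) = √(MSE/Sₓₓ) = √(1.6449e+06/601.63) = 52.2884.
t = 69.192 / 52.2884 = 1.323.
df = n − 2 = 264.
Two-sided p ≈ 0.1869, which is ≥ 0.02, so fail to reject H₀.
The data do not give significant evidence of an association between gestational age and infant birth weight.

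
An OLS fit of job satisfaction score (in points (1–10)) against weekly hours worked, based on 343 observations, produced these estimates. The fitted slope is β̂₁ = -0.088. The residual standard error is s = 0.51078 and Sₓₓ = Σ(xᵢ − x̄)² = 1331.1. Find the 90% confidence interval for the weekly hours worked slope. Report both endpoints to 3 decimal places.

(-0.111, -0.065)

SE(β̂₁) = s/√Sₓₓ = 0.51078/√1331.1 = 0.014.
df = n − 2 = 341.
t* = t_{0.05, 341} = 1.649334.
Margin = t* × SE = 1.649334 × 0.014 = 0.02309.
CI: -0.088 ± 0.02309 → (-0.111, -0.065).
With 90% confidence, each one-unit increase in weekly hours worked is associated with a change of between -0.111 and -0.065 points (1–10) in job satisfaction score.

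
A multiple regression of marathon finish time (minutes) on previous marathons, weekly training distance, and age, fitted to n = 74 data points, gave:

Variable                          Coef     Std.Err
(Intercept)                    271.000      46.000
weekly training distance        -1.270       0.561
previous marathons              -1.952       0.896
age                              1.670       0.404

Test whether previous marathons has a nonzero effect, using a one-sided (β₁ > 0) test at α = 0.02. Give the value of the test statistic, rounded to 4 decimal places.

t = -2.1786

Read off: b = -1.952, SE = 0.896 for previous marathons.
H₀: β₁ = 0 vs H₁: β₁ > 0.
t = -1.952 / 0.896 = -2.1786.
df = n − k − 1 = 74 − 3 − 1 = 70.
One-sided p ≈ 0.9836, which is ≥ 0.02, so fail to reject H₀.
The data do not give significant evidence that the true slope on previous marathons is positive, holding the other predictors fixed.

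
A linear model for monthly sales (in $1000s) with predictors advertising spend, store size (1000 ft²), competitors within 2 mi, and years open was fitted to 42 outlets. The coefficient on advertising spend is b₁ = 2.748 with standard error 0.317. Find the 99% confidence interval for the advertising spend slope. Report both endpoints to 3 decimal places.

(1.887, 3.609)

df = n − k − 1 = 42 − 4 − 1 = 37.
t* = t_{0.005, 37} = 2.715409.
Margin = t* × SE = 2.715409 × 0.317 = 0.86078.
CI: 2.748 ± 0.86078 → (1.887, 3.609).
With 99% confidence, each one-unit increase in advertising spend is associated with a change of between 1.887 and 3.609 $1000s in monthly sales, holding the other predictors fixed.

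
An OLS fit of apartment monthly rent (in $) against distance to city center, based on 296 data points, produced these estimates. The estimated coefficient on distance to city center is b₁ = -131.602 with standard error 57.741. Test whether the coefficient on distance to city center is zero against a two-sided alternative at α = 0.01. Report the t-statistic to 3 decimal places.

t = -2.279

H₀: β₁ = 0 vs H₁: β₁ ≠ 0.
t = (b₁ − β₁⁰)/SE = -131.602 / 57.741 = -2.279.
df = n − 2 = 296 − 2 = 294.
Two-sided p ≈ 0.0234, which is ≥ 0.01, so fail to reject H₀.
The data do not give significant evidence of an association between distance to city center and apartment monthly rent.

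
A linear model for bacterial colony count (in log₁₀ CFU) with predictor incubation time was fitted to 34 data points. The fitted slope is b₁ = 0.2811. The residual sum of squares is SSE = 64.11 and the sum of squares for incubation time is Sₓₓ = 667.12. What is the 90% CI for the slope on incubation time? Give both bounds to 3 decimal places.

MSE = SSE/(n − 2) = 64.11/32 = 2.00344.
SE(b₁) = √(MSE/Sₓₓ) = √(2.00344/667.12) = 0.0548007.
df = n − 2 = 32.
t* = t_{0.05, 32} = 1.693889.
Margin = t* × SE = 1.693889 × 0.0548007 = 0.09283.
CI: 0.2811 ± 0.09283 → (0.188, 0.374).
With 90% confidence, each one-unit increase in incubation time is associated with a change of between 0.188 and 0.374 log₁₀ CFU in bacterial colony count.

(0.188, 0.374)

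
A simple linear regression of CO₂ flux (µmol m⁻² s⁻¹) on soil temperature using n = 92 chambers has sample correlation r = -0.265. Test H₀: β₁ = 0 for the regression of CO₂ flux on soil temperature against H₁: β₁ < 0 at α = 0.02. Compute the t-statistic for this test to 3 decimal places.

t = r·√(n − 2)/√(1 − r²) = -0.265·√90/√0.929775 = -2.607.
df = n − 2 = 90.
One-sided p ≈ 0.0053, which is < 0.02, so reject H₀.
There is evidence of a linear association between soil temperature and CO₂ flux.

t = -2.607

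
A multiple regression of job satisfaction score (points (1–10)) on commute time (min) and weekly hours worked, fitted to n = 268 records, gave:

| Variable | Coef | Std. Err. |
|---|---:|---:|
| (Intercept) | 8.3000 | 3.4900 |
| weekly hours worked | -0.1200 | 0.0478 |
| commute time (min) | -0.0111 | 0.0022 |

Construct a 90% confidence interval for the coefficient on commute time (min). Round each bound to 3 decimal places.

Read off: b = -0.0111, SE = 0.0022 for commute time (min).
df = n − k − 1 = 268 − 2 − 1 = 265.
t* = t_{0.05, 265} = 1.650624.
Margin = t* × SE = 1.650624 × 0.0022 = 0.00363.
CI: -0.0111 ± 0.00363 → (-0.015, -0.007).

(-0.015, -0.007)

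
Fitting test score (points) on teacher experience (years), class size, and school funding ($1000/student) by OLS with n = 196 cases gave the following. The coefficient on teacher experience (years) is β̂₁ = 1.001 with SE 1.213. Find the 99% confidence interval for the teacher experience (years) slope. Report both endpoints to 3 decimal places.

(-2.155, 4.157)

df = n − k − 1 = 196 − 3 − 1 = 192.
t* = t_{0.005, 192} = 2.601678.
Margin = t* × SE = 2.601678 × 1.213 = 3.15584.
CI: 1.001 ± 3.15584 → (-2.155, 4.157).
With 99% confidence, each one-unit increase in teacher experience (years) is associated with a change of between -2.155 and 4.157 points in test score, holding the other predictors fixed.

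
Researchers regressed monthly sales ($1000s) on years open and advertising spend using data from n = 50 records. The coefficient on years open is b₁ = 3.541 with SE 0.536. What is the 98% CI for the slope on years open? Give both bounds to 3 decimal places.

df = n − k − 1 = 50 − 2 − 1 = 47.
t* = t_{0.01, 47} = 2.408345.
Margin = t* × SE = 2.408345 × 0.536 = 1.29087.
CI: 3.541 ± 1.29087 → (2.250, 4.832).
With 98% confidence, each one-unit increase in years open is associated with a change of between 2.250 and 4.832 $1000s in monthly sales, holding the other predictors fixed.

(2.250, 4.832)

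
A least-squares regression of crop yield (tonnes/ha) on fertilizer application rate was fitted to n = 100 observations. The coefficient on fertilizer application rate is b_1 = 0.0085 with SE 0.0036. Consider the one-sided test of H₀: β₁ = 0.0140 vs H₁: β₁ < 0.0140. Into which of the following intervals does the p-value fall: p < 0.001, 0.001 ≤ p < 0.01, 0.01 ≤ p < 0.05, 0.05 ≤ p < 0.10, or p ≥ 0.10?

0.05 ≤ p < 0.10

t = (0.0085 − 0.0140) / 0.0036 = -1.528.
df = n − 2 = 100 − 2 = 98.
One-sided p = P(T_{98} < t) ≈ 0.0649.
So 0.05 ≤ p < 0.10.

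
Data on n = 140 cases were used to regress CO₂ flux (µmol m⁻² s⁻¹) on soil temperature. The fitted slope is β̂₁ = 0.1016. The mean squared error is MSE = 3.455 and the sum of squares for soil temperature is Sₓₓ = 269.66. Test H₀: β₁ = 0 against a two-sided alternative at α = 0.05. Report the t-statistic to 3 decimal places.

t = 0.898

SE(β̂₁) = √(MSE/Sₓₓ) = √(3.455/269.66) = 0.113192.
t = 0.1016 / 0.113192 = 0.898.
df = n − 2 = 138.
Two-sided p ≈ 0.3710, which is ≥ 0.05, so fail to reject H₀.
The data do not give significant evidence of an association between soil temperature and CO₂ flux.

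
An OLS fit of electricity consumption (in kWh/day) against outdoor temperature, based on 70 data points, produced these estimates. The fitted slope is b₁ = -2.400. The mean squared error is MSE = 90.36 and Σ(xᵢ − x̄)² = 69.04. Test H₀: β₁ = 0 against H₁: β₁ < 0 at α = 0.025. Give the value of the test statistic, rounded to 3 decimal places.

SE(b₁) = √(MSE/Sₓₓ) = √(90.36/69.04) = 1.14403.
t = -2.400 / 1.14403 = -2.098.
df = n − 2 = 68.
One-sided p ≈ 0.0198, which is < 0.025, so reject H₀.
There is evidence that the true slope on outdoor temperature is negative.

t = -2.098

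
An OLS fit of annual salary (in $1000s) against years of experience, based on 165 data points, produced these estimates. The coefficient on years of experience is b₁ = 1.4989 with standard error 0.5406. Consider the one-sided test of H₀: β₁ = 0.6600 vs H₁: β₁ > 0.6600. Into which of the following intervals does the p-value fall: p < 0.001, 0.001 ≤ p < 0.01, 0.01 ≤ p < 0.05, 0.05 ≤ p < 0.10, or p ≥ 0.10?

t = (1.4989 − 0.6600) / 0.5406 = 1.552.
df = n − 2 = 165 − 2 = 163.
One-sided p = P(T_{163} > t) ≈ 0.0613.
So 0.05 ≤ p < 0.10.

0.05 ≤ p < 0.10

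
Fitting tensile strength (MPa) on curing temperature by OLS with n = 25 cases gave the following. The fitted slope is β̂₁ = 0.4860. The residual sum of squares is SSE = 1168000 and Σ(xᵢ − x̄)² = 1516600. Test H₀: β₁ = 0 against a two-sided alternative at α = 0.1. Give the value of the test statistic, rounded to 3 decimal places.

t = 2.656

MSE = SSE/(n − 2) = 1168000/23 = 50782.6.
SE(β̂₁) = √(MSE/Sₓₓ) = √(50782.6/1516600) = 0.182988.
t = 0.4860 / 0.182988 = 2.656.
df = n − 2 = 23.
Two-sided p ≈ 0.0141, which is < 0.1, so reject H₀.
There is evidence that curing temperature is associated with tensile strength.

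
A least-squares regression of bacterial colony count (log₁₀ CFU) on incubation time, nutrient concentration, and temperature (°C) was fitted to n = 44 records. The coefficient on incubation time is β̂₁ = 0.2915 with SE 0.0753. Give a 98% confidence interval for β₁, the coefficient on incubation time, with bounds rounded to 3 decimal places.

(0.109, 0.474)

df = n − k − 1 = 44 − 3 − 1 = 40.
t* = t_{0.01, 40} = 2.423257.
Margin = t* × SE = 2.423257 × 0.0753 = 0.18247.
CI: 0.2915 ± 0.18247 → (0.109, 0.474).
With 98% confidence, each one-unit increase in incubation time is associated with a change of between 0.109 and 0.474 log₁₀ CFU in bacterial colony count, holding the other predictors fixed.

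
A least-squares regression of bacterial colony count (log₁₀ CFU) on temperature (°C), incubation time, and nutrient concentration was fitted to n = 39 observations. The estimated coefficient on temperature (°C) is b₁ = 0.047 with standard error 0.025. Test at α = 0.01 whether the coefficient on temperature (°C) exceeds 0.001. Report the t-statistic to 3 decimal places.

H₀: β₁ = 0.001 vs H₁: β₁ > 0.001.
t = (b₁ − β₁⁰)/SE = (0.047 − 0.001) / 0.025 = 1.840.
df = n − k − 1 = 39 − 3 − 1 = 35.
One-sided p ≈ 0.0371, which is ≥ 0.01, so fail to reject H₀.
The data do not give significant evidence that the true slope on temperature (°C) exceeds 0.001 log₁₀ CFU per unit, holding the other predictors fixed.

t = 1.840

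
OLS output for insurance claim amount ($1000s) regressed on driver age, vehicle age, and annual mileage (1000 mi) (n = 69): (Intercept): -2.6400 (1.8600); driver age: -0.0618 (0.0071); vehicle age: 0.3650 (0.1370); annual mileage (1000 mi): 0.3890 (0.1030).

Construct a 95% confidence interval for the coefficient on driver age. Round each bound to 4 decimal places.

Read off: b = -0.0618, SE = 0.0071 for driver age.
df = n − k − 1 = 69 − 3 − 1 = 65.
t* = t_{0.025, 65} = 1.997138.
Margin = t* × SE = 1.997138 × 0.0071 = 0.014180.
CI: -0.0618 ± 0.014180 → (-0.0760, -0.0476).

(-0.0760, -0.0476)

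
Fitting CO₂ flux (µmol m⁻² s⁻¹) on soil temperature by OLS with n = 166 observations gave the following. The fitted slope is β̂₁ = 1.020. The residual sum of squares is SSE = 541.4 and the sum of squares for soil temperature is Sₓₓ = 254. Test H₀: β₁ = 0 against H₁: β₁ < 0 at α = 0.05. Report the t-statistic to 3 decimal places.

t = 8.947

MSE = SSE/(n − 2) = 541.4/164 = 3.30122.
SE(β̂₁) = √(MSE/Sₓₓ) = √(3.30122/254) = 0.114004.
t = 1.020 / 0.114004 = 8.947.
df = n − 2 = 164.
One-sided p ≈ 1.0000, which is ≥ 0.05, so fail to reject H₀.
The data do not give significant evidence that the true slope on soil temperature is negative.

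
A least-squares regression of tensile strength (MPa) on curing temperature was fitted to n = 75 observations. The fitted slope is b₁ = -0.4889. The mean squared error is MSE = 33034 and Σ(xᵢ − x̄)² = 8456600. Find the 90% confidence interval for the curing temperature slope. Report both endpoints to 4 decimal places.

SE(b₁) = √(MSE/Sₓₓ) = √(33034/8456600) = 0.0625004.
df = n − 2 = 73.
t* = t_{0.05, 73} = 1.665996.
Margin = t* × SE = 1.665996 × 0.0625004 = 0.104125.
CI: -0.4889 ± 0.104125 → (-0.5930, -0.3848).
With 90% confidence, each one-unit increase in curing temperature is associated with a change of between -0.5930 and -0.3848 MPa in tensile strength.

(-0.5930, -0.3848)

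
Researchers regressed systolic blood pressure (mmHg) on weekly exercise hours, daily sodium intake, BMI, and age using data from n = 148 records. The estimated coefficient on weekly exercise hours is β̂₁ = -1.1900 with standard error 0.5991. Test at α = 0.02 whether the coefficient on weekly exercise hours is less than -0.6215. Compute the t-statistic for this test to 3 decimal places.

H₀: β₁ = -0.6215 vs H₁: β₁ < -0.6215.
t = (β̂₁ − β₁⁰)/SE = (-1.1900 − (-0.6215)) / 0.5991 = -0.949.
df = n − k − 1 = 148 − 4 − 1 = 143.
One-sided p ≈ 0.1721, which is ≥ 0.02, so fail to reject H₀.
The data do not give significant evidence that the true slope on weekly exercise hours is below -0.6215 mmHg per unit, holding the other predictors fixed.

t = -0.949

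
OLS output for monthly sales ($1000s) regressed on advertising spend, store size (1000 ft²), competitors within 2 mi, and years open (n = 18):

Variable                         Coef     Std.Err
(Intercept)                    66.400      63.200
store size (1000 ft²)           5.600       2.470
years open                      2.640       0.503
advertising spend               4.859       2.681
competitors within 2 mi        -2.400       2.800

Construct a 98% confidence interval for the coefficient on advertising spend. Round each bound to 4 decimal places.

(-2.2465, 11.9645)

Read off: b = 4.859, SE = 2.681 for advertising spend.
df = n − k − 1 = 18 − 4 − 1 = 13.
t* = t_{0.01, 13} = 2.650309.
Margin = t* × SE = 2.650309 × 2.681 = 7.105478.
CI: 4.859 ± 7.105478 → (-2.2465, 11.9645).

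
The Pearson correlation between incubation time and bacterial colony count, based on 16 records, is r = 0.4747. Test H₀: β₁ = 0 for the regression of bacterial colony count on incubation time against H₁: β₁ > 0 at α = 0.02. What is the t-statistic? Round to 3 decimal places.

t = r·√(n − 2)/√(1 − r²) = 0.4747·√14/√0.77466 = 2.018.
df = n − 2 = 14.
One-sided p ≈ 0.0316, which is ≥ 0.02, so fail to reject H₀.
The data do not give significant evidence of a linear association between incubation time and bacterial colony count.

t = 2.018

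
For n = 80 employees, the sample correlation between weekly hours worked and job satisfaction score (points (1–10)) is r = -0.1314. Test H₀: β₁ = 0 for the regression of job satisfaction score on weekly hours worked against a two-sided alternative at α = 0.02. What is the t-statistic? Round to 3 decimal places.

t = -1.171

t = r·√(n − 2)/√(1 − r²) = -0.1314·√78/√0.982734 = -1.171.
df = n − 2 = 78.
Two-sided p ≈ 0.2453, which is ≥ 0.02, so fail to reject H₀.
The data do not give significant evidence of a linear association between weekly hours worked and job satisfaction score.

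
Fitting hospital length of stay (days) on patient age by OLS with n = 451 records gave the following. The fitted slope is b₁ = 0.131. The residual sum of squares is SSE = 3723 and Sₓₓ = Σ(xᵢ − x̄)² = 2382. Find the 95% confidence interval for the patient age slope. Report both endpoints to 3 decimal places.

(0.015, 0.247)

MSE = SSE/(n − 2) = 3723/449 = 8.29176.
SE(b₁) = √(MSE/Sₓₓ) = √(8.29176/2382) = 0.0590001.
df = n − 2 = 449.
t* = t_{0.025, 449} = 1.965261.
Margin = t* × SE = 1.965261 × 0.0590001 = 0.11595.
CI: 0.131 ± 0.11595 → (0.015, 0.247).
With 95% confidence, each one-unit increase in patient age is associated with a change of between 0.015 and 0.247 days in hospital length of stay.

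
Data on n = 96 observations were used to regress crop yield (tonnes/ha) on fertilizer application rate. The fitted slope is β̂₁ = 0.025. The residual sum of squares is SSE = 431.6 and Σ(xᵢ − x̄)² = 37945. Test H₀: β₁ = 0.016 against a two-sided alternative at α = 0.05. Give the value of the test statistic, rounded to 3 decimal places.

MSE = SSE/(n − 2) = 431.6/94 = 4.59149.
SE(β̂₁) = √(MSE/Sₓₓ) = √(4.59149/37945) = 0.0110002.
t = (0.025 − 0.016) / 0.0110002 = 0.818.
df = n − 2 = 94.
Two-sided p ≈ 0.4153, which is ≥ 0.05, so fail to reject H₀.
The data are consistent with a true slope of 0.016 tonnes/ha per unit of fertilizer application rate.

t = 0.818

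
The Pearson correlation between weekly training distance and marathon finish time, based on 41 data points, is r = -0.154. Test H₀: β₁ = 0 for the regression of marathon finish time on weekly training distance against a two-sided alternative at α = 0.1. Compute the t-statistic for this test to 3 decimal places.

t = -0.973

t = r·√(n − 2)/√(1 − r²) = -0.154·√39/√0.976284 = -0.973.
df = n − 2 = 39.
Two-sided p ≈ 0.3364, which is ≥ 0.1, so fail to reject H₀.
The data do not give significant evidence of a linear association between weekly training distance and marathon finish time.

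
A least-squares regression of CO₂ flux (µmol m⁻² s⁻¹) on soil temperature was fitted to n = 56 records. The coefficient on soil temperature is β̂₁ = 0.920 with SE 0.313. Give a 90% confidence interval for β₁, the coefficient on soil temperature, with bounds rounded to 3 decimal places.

df = n − 2 = 56 − 2 = 54.
t* = t_{0.05, 54} = 1.673565.
Margin = t* × SE = 1.673565 × 0.313 = 0.52383.
CI: 0.920 ± 0.52383 → (0.396, 1.444).
With 90% confidence, each one-unit increase in soil temperature is associated with a change of between 0.396 and 1.444 µmol m⁻² s⁻¹ in CO₂ flux.

(0.396, 1.444)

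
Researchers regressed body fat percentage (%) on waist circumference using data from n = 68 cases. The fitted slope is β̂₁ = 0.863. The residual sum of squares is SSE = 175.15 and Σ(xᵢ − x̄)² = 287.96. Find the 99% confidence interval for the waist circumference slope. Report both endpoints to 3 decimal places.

(0.608, 1.118)

MSE = SSE/(n − 2) = 175.15/66 = 2.65379.
SE(β̂₁) = √(MSE/Sₓₓ) = √(2.65379/287.96) = 0.0959991.
df = n − 2 = 66.
t* = t_{0.005, 66} = 2.652394.
Margin = t* × SE = 2.652394 × 0.0959991 = 0.25463.
CI: 0.863 ± 0.25463 → (0.608, 1.118).
With 99% confidence, each one-unit increase in waist circumference is associated with a change of between 0.608 and 1.118 % in body fat percentage.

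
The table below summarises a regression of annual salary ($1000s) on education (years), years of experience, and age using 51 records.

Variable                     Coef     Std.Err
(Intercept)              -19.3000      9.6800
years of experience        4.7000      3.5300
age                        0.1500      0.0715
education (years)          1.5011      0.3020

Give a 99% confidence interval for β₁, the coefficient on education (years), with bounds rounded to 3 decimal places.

(0.690, 2.312)

Read off: b = 1.5011, SE = 0.3020 for education (years).
df = n − k − 1 = 51 − 3 − 1 = 47.
t* = t_{0.005, 47} = 2.684556.
Margin = t* × SE = 2.684556 × 0.3020 = 0.81074.
CI: 1.5011 ± 0.81074 → (0.690, 2.312).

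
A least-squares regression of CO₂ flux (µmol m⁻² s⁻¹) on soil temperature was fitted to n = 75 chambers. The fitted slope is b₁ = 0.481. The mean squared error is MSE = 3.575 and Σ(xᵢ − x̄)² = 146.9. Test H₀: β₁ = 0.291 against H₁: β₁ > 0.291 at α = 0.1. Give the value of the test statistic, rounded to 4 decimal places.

t = 1.2179

SE(b₁) = √(MSE/Sₓₓ) = √(3.575/146.9) = 0.156001.
t = (0.481 − 0.291) / 0.156001 = 1.2179.
df = n − 2 = 73.
One-sided p ≈ 0.1136, which is ≥ 0.1, so fail to reject H₀.
The data do not give significant evidence that the true slope on soil temperature exceeds 0.291 µmol m⁻² s⁻¹ per unit.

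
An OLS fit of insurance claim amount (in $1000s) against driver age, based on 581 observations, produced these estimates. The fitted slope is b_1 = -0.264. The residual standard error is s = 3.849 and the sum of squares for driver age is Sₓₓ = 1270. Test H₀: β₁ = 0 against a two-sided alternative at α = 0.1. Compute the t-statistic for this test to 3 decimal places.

SE(b_1) = s/√Sₓₓ = 3.849/√1270 = 0.108006.
t = -0.264 / 0.108006 = -2.444.
df = n − 2 = 579.
Two-sided p ≈ 0.0148, which is < 0.1, so reject H₀.
There is evidence that driver age is associated with insurance claim amount.

t = -2.444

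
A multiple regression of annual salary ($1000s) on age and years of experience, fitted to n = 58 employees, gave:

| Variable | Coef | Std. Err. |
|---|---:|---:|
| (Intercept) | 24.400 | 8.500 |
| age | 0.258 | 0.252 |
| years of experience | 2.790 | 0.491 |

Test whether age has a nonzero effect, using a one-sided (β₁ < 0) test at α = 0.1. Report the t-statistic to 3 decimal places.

t = 1.024

Read off: b = 0.258, SE = 0.252 for age.
H₀: β₁ = 0 vs H₁: β₁ < 0.
t = 0.258 / 0.252 = 1.024.
df = n − k − 1 = 58 − 2 − 1 = 55.
One-sided p ≈ 0.8448, which is ≥ 0.1, so fail to reject H₀.
The data do not give significant evidence that the true slope on age is negative, holding the other predictors fixed.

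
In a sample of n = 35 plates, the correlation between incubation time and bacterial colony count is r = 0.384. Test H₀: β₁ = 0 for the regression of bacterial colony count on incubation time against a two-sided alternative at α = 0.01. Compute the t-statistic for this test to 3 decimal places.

t = 2.389

t = r·√(n − 2)/√(1 − r²) = 0.384·√33/√0.852544 = 2.389.
df = n − 2 = 33.
Two-sided p ≈ 0.0228, which is ≥ 0.01, so fail to reject H₀.
The data do not give significant evidence of a linear association between incubation time and bacterial colony count.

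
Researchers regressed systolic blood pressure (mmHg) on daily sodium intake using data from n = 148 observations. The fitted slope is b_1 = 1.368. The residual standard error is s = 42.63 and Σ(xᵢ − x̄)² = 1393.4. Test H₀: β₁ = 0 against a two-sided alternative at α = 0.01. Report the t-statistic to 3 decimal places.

t = 1.198

SE(b_1) = s/√Sₓₓ = 42.63/√1393.4 = 1.14203.
t = 1.368 / 1.14203 = 1.198.
df = n − 2 = 146.
Two-sided p ≈ 0.2329, which is ≥ 0.01, so fail to reject H₀.
The data do not give significant evidence of an association between daily sodium intake and systolic blood pressure.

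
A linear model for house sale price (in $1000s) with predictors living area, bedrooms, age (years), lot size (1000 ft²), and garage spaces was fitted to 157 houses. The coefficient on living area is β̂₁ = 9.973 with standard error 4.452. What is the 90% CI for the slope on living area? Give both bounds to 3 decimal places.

(2.605, 17.341)

df = n − k − 1 = 157 − 5 − 1 = 151.
t* = t_{0.05, 151} = 1.655007.
Margin = t* × SE = 1.655007 × 4.452 = 7.36809.
CI: 9.973 ± 7.36809 → (2.605, 17.341).
With 90% confidence, each one-unit increase in living area is associated with a change of between 2.605 and 17.341 $1000s in house sale price, holding the other predictors fixed.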